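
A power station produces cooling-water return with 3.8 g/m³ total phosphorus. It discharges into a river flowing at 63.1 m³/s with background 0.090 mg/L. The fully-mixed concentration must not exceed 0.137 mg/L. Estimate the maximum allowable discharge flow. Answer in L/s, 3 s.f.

810 L/s

Mass balance at complete mixing: C_std·(Q_w + Q_r) = Q_w·C_e + Q_r·C_b.
Rearranging, Q_w = Q_r·(C_std − C_b)/(C_e − C_std) = 63.1·(0.137 − 0.09) / (3.8 − 0.137) = 0.8096 m³/s.
= 809.6 L/s.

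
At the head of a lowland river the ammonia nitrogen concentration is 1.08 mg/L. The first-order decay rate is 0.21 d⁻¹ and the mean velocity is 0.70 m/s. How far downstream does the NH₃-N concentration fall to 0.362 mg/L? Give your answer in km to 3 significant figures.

315 km

From C = C₀·e^(−kt), t = ln(C₀/C)/k = ln(1.08/0.362)/0.21 = 1.093/0.21 = 5.205 d.
Distance = v·t = 0.70 m/s × 4.497e+05 s = 3.148e+05 m = 314.8 km.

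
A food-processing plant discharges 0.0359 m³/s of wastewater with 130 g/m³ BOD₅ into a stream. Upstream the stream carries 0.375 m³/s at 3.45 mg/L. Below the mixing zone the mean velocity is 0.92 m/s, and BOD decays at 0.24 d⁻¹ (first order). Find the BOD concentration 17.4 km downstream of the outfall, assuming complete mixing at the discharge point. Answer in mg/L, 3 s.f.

13.8 mg/L

After complete mixing, C₀ = (0.0359·130 + 0.375·3.45) / 0.4109 = 14.51 mg/L.
Travel time t = 1.74e+04 m / 0.92 m/s = 1.891e+04 s = 0.2189 d.
C = 14.51·exp(−0.24·0.2189) = 14.51·0.9488 = 13.76 mg/L.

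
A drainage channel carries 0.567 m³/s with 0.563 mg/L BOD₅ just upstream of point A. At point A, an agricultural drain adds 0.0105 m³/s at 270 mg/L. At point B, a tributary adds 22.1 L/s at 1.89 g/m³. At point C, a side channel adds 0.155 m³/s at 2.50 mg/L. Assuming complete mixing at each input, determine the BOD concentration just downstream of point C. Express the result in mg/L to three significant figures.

After input A: C = (0.567·0.563 + 0.0105·270) / 0.5775 = 5.462 mg/L.
22.1 L/s = 0.0221 m³/s.
After input B: C = (0.5775·5.462 + 0.0221·1.89) / 0.5996 = 5.33 mg/L.
After input C: C = (0.5996·5.33 + 0.155·2.5) / 0.7546 = 4.749 mg/L.

4.75 mg/L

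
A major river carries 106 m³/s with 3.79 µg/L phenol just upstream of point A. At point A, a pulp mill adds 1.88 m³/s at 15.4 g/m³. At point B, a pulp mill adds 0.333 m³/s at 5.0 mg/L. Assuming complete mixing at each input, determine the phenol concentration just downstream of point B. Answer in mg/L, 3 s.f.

3.79 µg/L = 0.00379 mg/L.
After input A: C = (106·0.00379 + 1.88·15.4) / 107.9 = 0.2721 mg/L.
After input B: C = (107.9·0.2721 + 0.333·5) / 108.2 = 0.2866 mg/L.

0.287 mg/L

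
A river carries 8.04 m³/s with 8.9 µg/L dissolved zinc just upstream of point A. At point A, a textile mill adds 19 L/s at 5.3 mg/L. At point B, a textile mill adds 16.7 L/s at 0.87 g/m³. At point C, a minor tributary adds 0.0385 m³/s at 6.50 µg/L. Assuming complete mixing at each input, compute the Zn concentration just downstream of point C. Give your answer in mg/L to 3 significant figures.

0.0231 mg/L

8.9 µg/L = 0.0089 mg/L.
19 L/s = 0.019 m³/s.
After input A: C = (8.04·0.0089 + 0.019·5.3) / 8.059 = 0.02137 mg/L.
16.7 L/s = 0.0167 m³/s.
After input B: C = (8.059·0.02137 + 0.0167·0.87) / 8.076 = 0.02313 mg/L.
6.50 µg/L = 0.0065 mg/L.
After input C: C = (8.076·0.02313 + 0.0385·0.0065) / 8.114 = 0.02305 mg/L.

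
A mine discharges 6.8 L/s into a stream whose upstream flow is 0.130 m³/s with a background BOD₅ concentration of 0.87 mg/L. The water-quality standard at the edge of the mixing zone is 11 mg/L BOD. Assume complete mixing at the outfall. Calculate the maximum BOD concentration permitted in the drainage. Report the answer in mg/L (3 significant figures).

205 mg/L

6.8 L/s = 0.0068 m³/s.
Mass balance: 11·0.1368 = 0.0068·Cₑ + 0.13·0.87.
Cₑ = (1.505 − 0.1131) / 0.0068 = 204.7 mg/L.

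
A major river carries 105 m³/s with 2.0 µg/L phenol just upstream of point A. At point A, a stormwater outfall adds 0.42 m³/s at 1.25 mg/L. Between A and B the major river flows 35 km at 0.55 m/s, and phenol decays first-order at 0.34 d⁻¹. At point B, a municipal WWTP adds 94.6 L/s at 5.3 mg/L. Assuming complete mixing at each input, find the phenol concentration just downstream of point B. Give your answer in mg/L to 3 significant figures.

2.0 µg/L = 0.002 mg/L.
After input A: C = (105·0.002 + 0.42·1.25) / 105.4 = 0.006972 mg/L.
Over the 35 km reach to input B (t = 6.364e+04 s = 0.7365 d), decay gives C = 0.006972·exp(−0.34·0.7365) = 0.005428 mg/L.
94.6 L/s = 0.0946 m³/s.
After input B: C = (105.4·0.005428 + 0.0946·5.3) / 105.5 = 0.01017 mg/L.

0.0102 mg/L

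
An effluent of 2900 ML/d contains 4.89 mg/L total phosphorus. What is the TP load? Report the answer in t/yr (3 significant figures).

2900 ML/d = 33.56 m³/s.
Mass flux = Q·C = 33.56 m³/s × 4.89 g/m³ = 164.1 g/s.
= 164.1 g/s × 31.56 = 5180 t/yr.

5180 t/yr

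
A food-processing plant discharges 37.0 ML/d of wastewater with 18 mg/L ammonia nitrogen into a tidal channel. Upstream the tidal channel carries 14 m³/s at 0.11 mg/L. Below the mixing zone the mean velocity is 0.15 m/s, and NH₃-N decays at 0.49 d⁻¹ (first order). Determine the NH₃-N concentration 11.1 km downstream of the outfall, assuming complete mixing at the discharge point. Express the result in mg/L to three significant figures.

0.421 mg/L

37.0 ML/d = 0.4282 m³/s.
After complete mixing, C₀ = (0.4282·18 + 14·0.11) / 14.43 = 0.641 mg/L.
Travel time t = 1.11e+04 m / 0.15 m/s = 7.4e+04 s = 0.8565 d.
C = 0.641·exp(−0.49·0.8565) = 0.641·0.6573 = 0.4213 mg/L.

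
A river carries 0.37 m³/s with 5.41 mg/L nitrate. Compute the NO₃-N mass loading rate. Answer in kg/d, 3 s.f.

Mass flux = Q·C = 0.37 m³/s × 5.41 g/m³ = 2.002 g/s.
= 2.002 g/s × 86.4 = 172.9 kg/d.

173 kg/d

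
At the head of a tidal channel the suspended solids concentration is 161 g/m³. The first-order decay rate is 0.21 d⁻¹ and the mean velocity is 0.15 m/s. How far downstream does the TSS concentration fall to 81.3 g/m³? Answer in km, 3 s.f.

From C = C₀·e^(−kt), t = ln(C₀/C)/k = ln(161/81.3)/0.21 = 0.6833/0.21 = 3.254 d.
Distance = v·t = 0.15 m/s × 2.811e+05 s = 4.217e+04 m = 42.17 km.

42.2 km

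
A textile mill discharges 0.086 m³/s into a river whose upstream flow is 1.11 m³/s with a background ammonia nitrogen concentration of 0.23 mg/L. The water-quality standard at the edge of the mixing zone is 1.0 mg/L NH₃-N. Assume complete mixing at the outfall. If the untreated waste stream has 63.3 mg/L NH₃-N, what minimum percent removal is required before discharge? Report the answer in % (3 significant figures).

Mass balance: 1·1.196 = 0.086·Cₑ + 1.11·0.23.
Cₑ = (1.196 − 0.2553) / 0.086 = 10.94 mg/L.
Required removal = 1 − 10.94/63.3 = 82.72 %.

82.7 %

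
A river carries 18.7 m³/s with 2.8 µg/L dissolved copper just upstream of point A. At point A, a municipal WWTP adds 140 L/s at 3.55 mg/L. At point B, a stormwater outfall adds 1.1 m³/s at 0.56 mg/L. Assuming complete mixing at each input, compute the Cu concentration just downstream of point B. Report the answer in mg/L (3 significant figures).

2.8 µg/L = 0.0028 mg/L.
140 L/s = 0.14 m³/s.
After input A: C = (18.7·0.0028 + 0.14·3.55) / 18.84 = 0.02916 mg/L.
After input B: C = (18.84·0.02916 + 1.1·0.56) / 19.94 = 0.05844 mg/L.

0.0584 mg/L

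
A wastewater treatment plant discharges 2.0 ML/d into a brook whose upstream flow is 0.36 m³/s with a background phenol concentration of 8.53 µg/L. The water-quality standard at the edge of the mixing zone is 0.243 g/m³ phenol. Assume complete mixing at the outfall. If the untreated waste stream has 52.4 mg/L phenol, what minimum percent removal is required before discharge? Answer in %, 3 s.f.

92.6 %

2.0 ML/d = 0.02315 m³/s.
8.53 µg/L = 0.00853 mg/L.
Mass balance: 0.243·0.3831 = 0.02315·Cₑ + 0.36·0.00853.
Cₑ = (0.0931 − 0.003071) / 0.02315 = 3.889 mg/L.
Required removal = 1 − 3.889/52.4 = 92.58 %.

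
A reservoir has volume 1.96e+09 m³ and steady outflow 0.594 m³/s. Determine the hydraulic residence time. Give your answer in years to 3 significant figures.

Q = 0.594 m³/s × 3.156e+07 s/yr = 1.875e+07 m³/yr.
Hydraulic residence time τ = V/Q = 1.96e+09/1.875e+07 = 104.6 yr.

105 yr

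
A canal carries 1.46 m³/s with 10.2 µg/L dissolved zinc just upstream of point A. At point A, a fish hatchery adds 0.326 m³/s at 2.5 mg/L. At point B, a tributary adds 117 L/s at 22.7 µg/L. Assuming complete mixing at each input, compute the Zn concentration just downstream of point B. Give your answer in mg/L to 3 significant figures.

10.2 µg/L = 0.0102 mg/L.
After input A: C = (1.46·0.0102 + 0.326·2.5) / 1.786 = 0.4647 mg/L.
117 L/s = 0.117 m³/s.
22.7 µg/L = 0.0227 mg/L.
After input B: C = (1.786·0.4647 + 0.117·0.0227) / 1.903 = 0.4375 mg/L.

0.437 mg/L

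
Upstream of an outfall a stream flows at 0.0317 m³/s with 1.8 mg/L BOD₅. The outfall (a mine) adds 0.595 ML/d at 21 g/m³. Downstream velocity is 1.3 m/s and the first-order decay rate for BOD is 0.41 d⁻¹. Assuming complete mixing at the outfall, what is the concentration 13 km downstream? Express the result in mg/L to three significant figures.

0.595 ML/d = 0.006887 m³/s.
After complete mixing, C₀ = (0.006887·21 + 0.0317·1.8) / 0.03859 = 5.227 mg/L.
Travel time t = 1.3e+04 m / 1.3 m/s = 1e+04 s = 0.1157 d.
C = 5.227·exp(−0.41·0.1157) = 5.227·0.9537 = 4.984 mg/L.

4.98 mg/L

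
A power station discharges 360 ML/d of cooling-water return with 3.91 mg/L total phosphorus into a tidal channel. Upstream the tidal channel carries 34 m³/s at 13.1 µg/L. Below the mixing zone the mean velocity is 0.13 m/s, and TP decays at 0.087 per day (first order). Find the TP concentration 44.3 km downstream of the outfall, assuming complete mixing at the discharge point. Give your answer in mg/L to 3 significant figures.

360 ML/d = 4.167 m³/s.
13.1 µg/L = 0.0131 mg/L.
After complete mixing, C₀ = (4.167·3.91 + 34·0.0131) / 38.17 = 0.4385 mg/L.
Travel time t = 4.43e+04 m / 0.13 m/s = 3.408e+05 s = 3.944 d.
C = 0.4385·exp(−0.087·3.944) = 0.4385·0.7095 = 0.3112 mg/L.

0.311 mg/L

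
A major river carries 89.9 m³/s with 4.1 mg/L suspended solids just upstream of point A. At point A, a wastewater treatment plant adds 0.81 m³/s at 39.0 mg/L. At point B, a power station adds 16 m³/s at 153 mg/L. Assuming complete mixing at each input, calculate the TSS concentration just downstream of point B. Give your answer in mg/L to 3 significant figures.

After input A: C = (89.9·4.1 + 0.81·39) / 90.71 = 4.412 mg/L.
After input B: C = (90.71·4.412 + 16·153) / 106.7 = 26.69 mg/L.

26.7 mg/L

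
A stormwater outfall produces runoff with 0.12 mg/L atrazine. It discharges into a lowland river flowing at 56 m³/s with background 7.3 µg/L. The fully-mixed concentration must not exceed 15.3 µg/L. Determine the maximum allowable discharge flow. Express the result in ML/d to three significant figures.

7.3 µg/L = 0.0073 mg/L.
15.3 µg/L = 0.0153 mg/L.
Mass balance at complete mixing: C_std·(Q_w + Q_r) = Q_w·C_e + Q_r·C_b.
Rearranging, Q_w = Q_r·(C_std − C_b)/(C_e − C_std) = 56·(0.0153 − 0.0073) / (0.12 − 0.0153) = 4.279 m³/s.
= 369.7 ML/d.

370 ML/d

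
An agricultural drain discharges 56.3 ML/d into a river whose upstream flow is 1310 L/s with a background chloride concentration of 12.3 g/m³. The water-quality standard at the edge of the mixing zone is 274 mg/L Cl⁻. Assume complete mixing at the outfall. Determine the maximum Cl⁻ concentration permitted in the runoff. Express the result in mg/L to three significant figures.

56.3 ML/d = 0.6516 m³/s.
1310 L/s = 1.31 m³/s.
Mass balance: 274·1.962 = 0.6516·Cₑ + 1.31·12.3.
Cₑ = (537.5 − 16.11) / 0.6516 = 800.1 mg/L.

800 mg/L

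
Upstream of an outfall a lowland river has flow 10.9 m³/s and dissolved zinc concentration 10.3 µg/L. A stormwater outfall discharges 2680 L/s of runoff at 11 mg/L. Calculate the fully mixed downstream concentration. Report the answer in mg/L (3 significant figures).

2.18 mg/L

2680 L/s = 2.68 m³/s.
10.3 µg/L = 0.0103 mg/L.
Conservation of mass across the mixing zone: C = (2.68·11 + 10.9·0.0103) / (2.68 + 10.9) = 29.59/13.58 = 2.179 mg/L.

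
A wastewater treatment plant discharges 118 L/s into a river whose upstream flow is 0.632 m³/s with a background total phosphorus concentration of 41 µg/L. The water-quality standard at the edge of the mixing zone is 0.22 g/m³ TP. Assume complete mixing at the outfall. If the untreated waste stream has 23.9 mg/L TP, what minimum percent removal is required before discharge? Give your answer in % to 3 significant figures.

95.1 %

118 L/s = 0.118 m³/s.
41 µg/L = 0.041 mg/L.
Mass balance: 0.22·0.75 = 0.118·Cₑ + 0.632·0.041.
Cₑ = (0.165 − 0.02591) / 0.118 = 1.179 mg/L.
Required removal = 1 − 1.179/23.9 = 95.07 %.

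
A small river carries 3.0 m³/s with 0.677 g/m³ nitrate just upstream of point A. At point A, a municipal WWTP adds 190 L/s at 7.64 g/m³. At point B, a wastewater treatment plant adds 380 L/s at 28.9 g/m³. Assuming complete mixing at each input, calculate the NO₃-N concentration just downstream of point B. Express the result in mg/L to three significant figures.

4.05 mg/L

190 L/s = 0.19 m³/s.
After input A: C = (3·0.677 + 0.19·7.64) / 3.19 = 1.092 mg/L.
380 L/s = 0.38 m³/s.
After input B: C = (3.19·1.092 + 0.38·28.9) / 3.57 = 4.052 mg/L.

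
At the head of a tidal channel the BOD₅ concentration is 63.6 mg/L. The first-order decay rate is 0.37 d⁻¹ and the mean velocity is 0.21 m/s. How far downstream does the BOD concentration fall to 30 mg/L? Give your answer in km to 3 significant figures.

From C = C₀·e^(−kt), t = ln(C₀/C)/k = ln(63.6/30)/0.37 = 0.7514/0.37 = 2.031 d.
Distance = v·t = 0.21 m/s × 1.755e+05 s = 3.685e+04 m = 36.85 km.

36.8 km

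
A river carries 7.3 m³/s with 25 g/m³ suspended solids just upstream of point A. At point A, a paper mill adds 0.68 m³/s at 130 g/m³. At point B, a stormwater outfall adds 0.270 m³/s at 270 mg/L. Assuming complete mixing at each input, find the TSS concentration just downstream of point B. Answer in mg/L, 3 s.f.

41.7 mg/L

After input A: C = (7.3·25 + 0.68·130) / 7.98 = 33.95 mg/L.
After input B: C = (7.98·33.95 + 0.27·270) / 8.25 = 41.67 mg/L.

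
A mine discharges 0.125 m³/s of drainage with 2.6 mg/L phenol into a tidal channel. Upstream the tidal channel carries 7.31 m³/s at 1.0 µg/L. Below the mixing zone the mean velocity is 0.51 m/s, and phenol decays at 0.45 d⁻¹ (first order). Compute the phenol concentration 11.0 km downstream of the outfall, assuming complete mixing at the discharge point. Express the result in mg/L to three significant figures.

1.0 µg/L = 0.001 mg/L.
After complete mixing, C₀ = (0.125·2.6 + 7.31·0.001) / 7.435 = 0.0447 mg/L.
Travel time t = 1.1e+04 m / 0.51 m/s = 2.157e+04 s = 0.2496 d.
C = 0.0447·exp(−0.45·0.2496) = 0.0447·0.8937 = 0.03995 mg/L.

0.0399 mg/L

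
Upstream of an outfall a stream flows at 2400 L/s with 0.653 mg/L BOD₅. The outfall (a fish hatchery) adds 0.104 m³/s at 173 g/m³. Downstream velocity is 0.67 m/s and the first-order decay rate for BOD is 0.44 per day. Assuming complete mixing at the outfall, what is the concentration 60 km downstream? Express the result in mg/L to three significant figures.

2400 L/s = 2.4 m³/s.
After complete mixing, C₀ = (0.104·173 + 2.4·0.653) / 2.504 = 7.811 mg/L.
Travel time t = 6e+04 m / 0.67 m/s = 8.955e+04 s = 1.036 d.
C = 7.811·exp(−0.44·1.036) = 7.811·0.6338 = 4.951 mg/L.

4.95 mg/L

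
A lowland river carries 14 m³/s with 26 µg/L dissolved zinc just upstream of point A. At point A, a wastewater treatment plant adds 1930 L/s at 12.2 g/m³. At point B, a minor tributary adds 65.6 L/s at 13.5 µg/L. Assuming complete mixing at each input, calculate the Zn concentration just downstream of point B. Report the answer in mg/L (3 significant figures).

26 µg/L = 0.026 mg/L.
1930 L/s = 1.93 m³/s.
After input A: C = (14·0.026 + 1.93·12.2) / 15.93 = 1.501 mg/L.
65.6 L/s = 0.0656 m³/s.
13.5 µg/L = 0.0135 mg/L.
After input B: C = (15.93·1.501 + 0.0656·0.0135) / 16 = 1.495 mg/L.

1.49 mg/L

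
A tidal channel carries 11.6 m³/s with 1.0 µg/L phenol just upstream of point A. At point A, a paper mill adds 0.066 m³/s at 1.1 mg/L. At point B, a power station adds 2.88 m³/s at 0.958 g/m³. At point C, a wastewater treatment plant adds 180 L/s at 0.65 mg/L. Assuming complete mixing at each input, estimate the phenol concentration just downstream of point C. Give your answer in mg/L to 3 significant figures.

1.0 µg/L = 0.001 mg/L.
After input A: C = (11.6·0.001 + 0.066·1.1) / 11.67 = 0.007218 mg/L.
After input B: C = (11.67·0.007218 + 2.88·0.958) / 14.55 = 0.1955 mg/L.
180 L/s = 0.18 m³/s.
After input C: C = (14.55·0.1955 + 0.18·0.65) / 14.73 = 0.201 mg/L.

0.201 mg/L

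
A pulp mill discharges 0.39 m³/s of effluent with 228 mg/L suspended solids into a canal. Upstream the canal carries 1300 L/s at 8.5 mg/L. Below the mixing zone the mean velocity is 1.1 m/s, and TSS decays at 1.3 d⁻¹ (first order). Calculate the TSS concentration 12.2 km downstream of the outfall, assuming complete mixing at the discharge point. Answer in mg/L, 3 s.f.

1300 L/s = 1.3 m³/s.
After complete mixing, C₀ = (0.39·228 + 1.3·8.5) / 1.69 = 59.15 mg/L.
Travel time t = 1.22e+04 m / 1.1 m/s = 1.109e+04 s = 0.1284 d.
C = 59.15·exp(−1.3·0.1284) = 59.15·0.8463 = 50.06 mg/L.

50.1 mg/L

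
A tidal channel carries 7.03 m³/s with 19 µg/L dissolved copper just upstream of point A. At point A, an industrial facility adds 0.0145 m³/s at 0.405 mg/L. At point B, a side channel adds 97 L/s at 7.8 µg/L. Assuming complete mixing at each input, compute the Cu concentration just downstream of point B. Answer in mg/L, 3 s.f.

0.0196 mg/L

19 µg/L = 0.019 mg/L.
After input A: C = (7.03·0.019 + 0.0145·0.405) / 7.045 = 0.01979 mg/L.
97 L/s = 0.097 m³/s.
7.8 µg/L = 0.0078 mg/L.
After input B: C = (7.045·0.01979 + 0.097·0.0078) / 7.142 = 0.01963 mg/L.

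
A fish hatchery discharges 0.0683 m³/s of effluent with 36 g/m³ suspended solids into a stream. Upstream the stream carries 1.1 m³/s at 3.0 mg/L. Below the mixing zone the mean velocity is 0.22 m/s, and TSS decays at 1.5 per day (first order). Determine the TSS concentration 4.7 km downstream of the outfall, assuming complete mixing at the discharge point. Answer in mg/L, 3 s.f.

3.40 mg/L

After complete mixing, C₀ = (0.0683·36 + 1.1·3) / 1.168 = 4.929 mg/L.
Travel time t = 4700 m / 0.22 m/s = 2.136e+04 s = 0.2473 d.
C = 4.929·exp(−1.5·0.2473) = 4.929·0.6901 = 3.402 mg/L.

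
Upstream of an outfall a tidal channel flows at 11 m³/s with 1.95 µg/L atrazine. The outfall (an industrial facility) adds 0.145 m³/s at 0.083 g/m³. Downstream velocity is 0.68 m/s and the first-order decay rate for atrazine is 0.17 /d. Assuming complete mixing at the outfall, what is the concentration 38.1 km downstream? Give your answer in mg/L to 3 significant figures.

1.95 µg/L = 0.00195 mg/L.
After complete mixing, C₀ = (0.145·0.083 + 11·0.00195) / 11.14 = 0.003004 mg/L.
Travel time t = 3.81e+04 m / 0.68 m/s = 5.603e+04 s = 0.6485 d.
C = 0.003004·exp(−0.17·0.6485) = 0.003004·0.8956 = 0.002691 mg/L.

0.00269 mg/L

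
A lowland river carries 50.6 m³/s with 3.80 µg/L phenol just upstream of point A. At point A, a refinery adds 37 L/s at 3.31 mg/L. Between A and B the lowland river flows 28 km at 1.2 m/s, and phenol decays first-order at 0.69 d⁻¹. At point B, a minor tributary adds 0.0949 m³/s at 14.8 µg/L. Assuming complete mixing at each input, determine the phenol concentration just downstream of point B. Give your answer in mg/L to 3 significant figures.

0.00518 mg/L

3.80 µg/L = 0.0038 mg/L.
37 L/s = 0.037 m³/s.
After input A: C = (50.6·0.0038 + 0.037·3.31) / 50.64 = 0.006216 mg/L.
Over the 28 km reach to input B (t = 2.333e+04 s = 0.2701 d), decay gives C = 0.006216·exp(−0.69·0.2701) = 0.005159 mg/L.
14.8 µg/L = 0.0148 mg/L.
After input B: C = (50.64·0.005159 + 0.0949·0.0148) / 50.73 = 0.005177 mg/L.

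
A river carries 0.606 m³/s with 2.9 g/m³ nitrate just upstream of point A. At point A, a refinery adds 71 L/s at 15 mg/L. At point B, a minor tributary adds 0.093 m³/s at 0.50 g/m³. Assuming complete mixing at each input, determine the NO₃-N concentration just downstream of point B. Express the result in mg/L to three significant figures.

3.73 mg/L

71 L/s = 0.071 m³/s.
After input A: C = (0.606·2.9 + 0.071·15) / 0.677 = 4.169 mg/L.
After input B: C = (0.677·4.169 + 0.093·0.5) / 0.77 = 3.726 mg/L.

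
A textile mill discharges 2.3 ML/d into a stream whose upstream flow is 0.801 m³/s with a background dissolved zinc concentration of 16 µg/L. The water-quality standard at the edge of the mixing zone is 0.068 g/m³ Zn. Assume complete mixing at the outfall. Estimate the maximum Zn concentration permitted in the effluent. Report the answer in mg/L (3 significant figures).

2.3 ML/d = 0.02662 m³/s.
16 µg/L = 0.016 mg/L.
Mass balance: 0.068·0.8276 = 0.02662·Cₑ + 0.801·0.016.
Cₑ = (0.05628 − 0.01282) / 0.02662 = 1.633 mg/L.

1.63 mg/L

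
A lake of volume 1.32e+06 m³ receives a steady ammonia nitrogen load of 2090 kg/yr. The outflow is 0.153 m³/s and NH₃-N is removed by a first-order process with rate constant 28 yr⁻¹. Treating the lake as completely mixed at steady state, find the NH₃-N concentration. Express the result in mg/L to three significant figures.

0.0500 mg/L

Outflow Q = 0.153 m³/s × 3.156e+07 s/yr = 4.828e+06 m³/yr.
Steady-state CSTR mass balance: W = Q·C + k·V·C, so C = W/(Q + kV).
Q + kV = 4.828e+06 + 28·1.32e+06 = 4.179e+07 m³/yr.
C = 2090/4.179e+07 = 5.001e-05 kg/m³ = 0.05001 mg/L.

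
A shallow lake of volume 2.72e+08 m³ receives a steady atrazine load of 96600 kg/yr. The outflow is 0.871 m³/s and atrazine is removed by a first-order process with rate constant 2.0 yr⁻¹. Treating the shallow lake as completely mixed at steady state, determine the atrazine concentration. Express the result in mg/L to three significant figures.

Outflow Q = 0.871 m³/s × 3.156e+07 s/yr = 2.749e+07 m³/yr.
Steady-state CSTR mass balance: W = Q·C + k·V·C, so C = W/(Q + kV).
Q + kV = 2.749e+07 + 2.0·2.72e+08 = 5.715e+08 m³/yr.
C = 96600/5.715e+08 = 0.000169 kg/m³ = 0.169 mg/L.

0.169 mg/L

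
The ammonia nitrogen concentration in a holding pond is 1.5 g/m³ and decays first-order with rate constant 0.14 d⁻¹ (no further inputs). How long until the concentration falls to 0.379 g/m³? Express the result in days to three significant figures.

t = ln(C₀/C)/k = ln(1.5/0.379)/0.14 = 1.376/0.14 = 9.826 d.

9.83 d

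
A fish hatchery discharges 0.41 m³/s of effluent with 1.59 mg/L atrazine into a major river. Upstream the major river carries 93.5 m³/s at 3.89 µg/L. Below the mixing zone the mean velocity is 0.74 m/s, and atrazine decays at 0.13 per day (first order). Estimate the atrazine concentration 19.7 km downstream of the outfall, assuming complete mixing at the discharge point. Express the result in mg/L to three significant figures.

0.0104 mg/L

3.89 µg/L = 0.00389 mg/L.
After complete mixing, C₀ = (0.41·1.59 + 93.5·0.00389) / 93.91 = 0.01081 mg/L.
Travel time t = 1.97e+04 m / 0.74 m/s = 2.662e+04 s = 0.3081 d.
C = 0.01081·exp(−0.13·0.3081) = 0.01081·0.9607 = 0.01039 mg/L.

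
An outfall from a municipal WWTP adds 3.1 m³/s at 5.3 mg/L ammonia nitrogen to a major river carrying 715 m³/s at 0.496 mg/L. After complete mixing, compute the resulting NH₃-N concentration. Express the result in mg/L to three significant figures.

Conservation of mass across the mixing zone: C = (3.1·5.3 + 715·0.496) / (3.1 + 715) = 371.1/718.1 = 0.5167 mg/L.

0.517 mg/L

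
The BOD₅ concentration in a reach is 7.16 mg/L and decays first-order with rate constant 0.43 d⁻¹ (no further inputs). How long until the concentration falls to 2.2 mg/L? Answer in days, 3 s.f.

t = ln(C₀/C)/k = ln(7.16/2.2)/0.43 = 1.18/0.43 = 2.744 d.

2.74 d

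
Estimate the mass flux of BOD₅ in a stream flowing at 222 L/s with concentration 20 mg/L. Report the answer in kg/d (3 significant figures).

222 L/s = 0.222 m³/s.
Mass flux = Q·C = 0.222 m³/s × 20 g/m³ = 4.44 g/s.
= 4.44 g/s × 86.4 = 383.6 kg/d.

384 kg/d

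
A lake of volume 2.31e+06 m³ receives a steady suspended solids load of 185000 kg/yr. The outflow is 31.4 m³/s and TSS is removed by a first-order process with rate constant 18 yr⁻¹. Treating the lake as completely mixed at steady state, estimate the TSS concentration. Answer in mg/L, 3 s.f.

Outflow Q = 31.4 m³/s × 3.156e+07 s/yr = 9.909e+08 m³/yr.
Steady-state CSTR mass balance: W = Q·C + k·V·C, so C = W/(Q + kV).
Q + kV = 9.909e+08 + 18·2.31e+06 = 1.032e+09 m³/yr.
C = 185000/1.032e+09 = 0.0001792 kg/m³ = 0.1792 mg/L.

0.179 mg/L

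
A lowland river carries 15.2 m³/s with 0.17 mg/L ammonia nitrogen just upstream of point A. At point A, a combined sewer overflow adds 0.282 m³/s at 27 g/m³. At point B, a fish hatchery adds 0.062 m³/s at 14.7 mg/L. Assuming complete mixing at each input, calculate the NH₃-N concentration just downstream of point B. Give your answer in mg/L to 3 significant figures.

0.715 mg/L

After input A: C = (15.2·0.17 + 0.282·27) / 15.48 = 0.6587 mg/L.
After input B: C = (15.48·0.6587 + 0.062·14.7) / 15.54 = 0.7147 mg/L.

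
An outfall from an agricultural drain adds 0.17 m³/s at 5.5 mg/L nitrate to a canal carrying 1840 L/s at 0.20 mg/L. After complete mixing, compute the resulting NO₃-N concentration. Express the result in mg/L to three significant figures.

1840 L/s = 1.84 m³/s.
By mass balance at complete mixing, C = (0.17·5.5 + 1.84·0.2) / (0.17 + 1.84) = 1.303/2.01 = 0.6483 mg/L.

0.648 mg/L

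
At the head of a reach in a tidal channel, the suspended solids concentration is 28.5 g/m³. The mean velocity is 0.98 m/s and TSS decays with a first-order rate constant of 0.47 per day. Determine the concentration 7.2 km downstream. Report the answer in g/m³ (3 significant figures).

Travel time t = 7.2 km / 0.98 m/s = 7200/0.98 = 7347 s = 0.08503 d.
First-order decay: C = 28.5·exp(−0.47·0.08503) = 28.5·0.9608 = 27.38 g/m³.

27.4 g/m³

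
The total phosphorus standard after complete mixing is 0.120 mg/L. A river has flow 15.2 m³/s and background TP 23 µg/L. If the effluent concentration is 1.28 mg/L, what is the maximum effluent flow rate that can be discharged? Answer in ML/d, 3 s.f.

110 ML/d

23 µg/L = 0.023 mg/L.
Mass balance at complete mixing: C_std·(Q_w + Q_r) = Q_w·C_e + Q_r·C_b.
Rearranging, Q_w = Q_r·(C_std − C_b)/(C_e − C_std) = 15.2·(0.12 − 0.023) / (1.28 − 0.12) = 1.271 m³/s.
= 109.8 ML/d.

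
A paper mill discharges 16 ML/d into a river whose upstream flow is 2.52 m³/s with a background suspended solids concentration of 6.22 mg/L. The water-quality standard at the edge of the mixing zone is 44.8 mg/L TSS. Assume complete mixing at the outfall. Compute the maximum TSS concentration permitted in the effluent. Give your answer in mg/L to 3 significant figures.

570 mg/L

16 ML/d = 0.1852 m³/s.
Mass balance: 44.8·2.705 = 0.1852·Cₑ + 2.52·6.22.
Cₑ = (121.2 − 15.67) / 0.1852 = 569.8 mg/L.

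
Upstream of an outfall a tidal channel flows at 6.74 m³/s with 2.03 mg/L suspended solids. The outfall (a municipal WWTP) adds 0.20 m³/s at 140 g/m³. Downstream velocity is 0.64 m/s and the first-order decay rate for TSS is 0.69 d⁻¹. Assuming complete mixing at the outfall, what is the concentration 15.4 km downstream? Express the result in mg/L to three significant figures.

After complete mixing, C₀ = (0.2·140 + 6.74·2.03) / 6.94 = 6.006 mg/L.
Travel time t = 1.54e+04 m / 0.64 m/s = 2.406e+04 s = 0.2785 d.
C = 6.006·exp(−0.69·0.2785) = 6.006·0.8252 = 4.956 mg/L.

4.96 mg/L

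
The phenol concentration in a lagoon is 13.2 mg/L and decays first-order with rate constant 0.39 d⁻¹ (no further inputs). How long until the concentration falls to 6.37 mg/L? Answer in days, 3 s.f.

t = ln(C₀/C)/k = ln(13.2/6.37)/0.39 = 0.7286/0.39 = 1.868 d.

1.87 d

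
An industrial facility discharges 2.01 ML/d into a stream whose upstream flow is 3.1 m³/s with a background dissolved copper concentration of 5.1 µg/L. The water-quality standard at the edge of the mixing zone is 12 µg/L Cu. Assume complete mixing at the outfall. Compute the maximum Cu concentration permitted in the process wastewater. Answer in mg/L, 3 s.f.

0.931 mg/L

2.01 ML/d = 0.02326 m³/s.
5.1 µg/L = 0.0051 mg/L.
12 µg/L = 0.012 mg/L.
Mass balance: 0.012·3.123 = 0.02326·Cₑ + 3.1·0.0051.
Cₑ = (0.03748 − 0.01581) / 0.02326 = 0.9315 mg/L.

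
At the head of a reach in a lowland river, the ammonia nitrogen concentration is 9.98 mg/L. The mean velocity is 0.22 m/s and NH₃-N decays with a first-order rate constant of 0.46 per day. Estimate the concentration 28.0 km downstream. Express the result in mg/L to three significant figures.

Travel time t = 28.0 km / 0.22 m/s = 2.8e+04/0.22 = 1.273e+05 s = 1.473 d.
First-order decay: C = 9.98·exp(−0.46·1.473) = 9.98·0.5078 = 5.068 mg/L.

5.07 mg/L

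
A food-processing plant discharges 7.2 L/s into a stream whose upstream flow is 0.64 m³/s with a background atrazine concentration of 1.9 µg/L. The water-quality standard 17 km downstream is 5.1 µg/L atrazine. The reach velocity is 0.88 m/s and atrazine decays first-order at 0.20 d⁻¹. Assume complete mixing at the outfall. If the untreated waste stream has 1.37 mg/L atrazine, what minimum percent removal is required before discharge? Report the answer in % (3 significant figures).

7.2 L/s = 0.0072 m³/s.
1.9 µg/L = 0.0019 mg/L.
5.1 µg/L = 0.0051 mg/L.
Travel time to the compliance point: t = 1.7e+04/0.88 = 1.932e+04 s = 0.2236 d; decay factor exp(−0.20·0.2236) = 0.9563.
So the concentration just after mixing may be at most 0.0051/0.9563 = 0.005333 mg/L.
Mass balance: 0.005333·0.6472 = 0.0072·Cₑ + 0.64·0.0019.
Cₑ = (0.003452 − 0.001216) / 0.0072 = 0.3105 mg/L.
Required removal = 1 − 0.3105/1.37 = 77.34 %.

77.3 %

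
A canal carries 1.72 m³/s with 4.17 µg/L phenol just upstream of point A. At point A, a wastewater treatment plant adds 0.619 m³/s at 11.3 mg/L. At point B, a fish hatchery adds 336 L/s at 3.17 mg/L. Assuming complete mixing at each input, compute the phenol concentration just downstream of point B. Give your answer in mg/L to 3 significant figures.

4.17 µg/L = 0.00417 mg/L.
After input A: C = (1.72·0.00417 + 0.619·11.3) / 2.339 = 2.994 mg/L.
336 L/s = 0.336 m³/s.
After input B: C = (2.339·2.994 + 0.336·3.17) / 2.675 = 3.016 mg/L.

3.02 mg/L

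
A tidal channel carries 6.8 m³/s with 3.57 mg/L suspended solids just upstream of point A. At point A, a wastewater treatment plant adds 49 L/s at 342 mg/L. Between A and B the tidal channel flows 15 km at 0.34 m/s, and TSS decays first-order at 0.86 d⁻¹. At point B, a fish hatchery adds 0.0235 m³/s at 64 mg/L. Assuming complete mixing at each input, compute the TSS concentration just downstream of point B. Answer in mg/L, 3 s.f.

49 L/s = 0.049 m³/s.
After input A: C = (6.8·3.57 + 0.049·342) / 6.849 = 5.991 mg/L.
Over the 15 km reach to input B (t = 4.412e+04 s = 0.5106 d), decay gives C = 5.991·exp(−0.86·0.5106) = 3.862 mg/L.
After input B: C = (6.849·3.862 + 0.0235·64) / 6.873 = 4.068 mg/L.

4.07 mg/L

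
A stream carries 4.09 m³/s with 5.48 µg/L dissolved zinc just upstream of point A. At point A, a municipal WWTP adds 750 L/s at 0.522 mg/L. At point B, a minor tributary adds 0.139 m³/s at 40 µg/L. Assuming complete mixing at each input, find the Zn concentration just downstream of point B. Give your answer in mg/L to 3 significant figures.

0.0842 mg/L

5.48 µg/L = 0.00548 mg/L.
750 L/s = 0.75 m³/s.
After input A: C = (4.09·0.00548 + 0.75·0.522) / 4.84 = 0.08552 mg/L.
40 µg/L = 0.04 mg/L.
After input B: C = (4.84·0.08552 + 0.139·0.04) / 4.979 = 0.08425 mg/L.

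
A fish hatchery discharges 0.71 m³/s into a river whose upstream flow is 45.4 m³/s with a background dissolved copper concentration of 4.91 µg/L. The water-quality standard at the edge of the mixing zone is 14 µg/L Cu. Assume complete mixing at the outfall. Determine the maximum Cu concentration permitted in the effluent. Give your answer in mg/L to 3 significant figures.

0.595 mg/L

4.91 µg/L = 0.00491 mg/L.
14 µg/L = 0.014 mg/L.
Mass balance: 0.014·46.11 = 0.71·Cₑ + 45.4·0.00491.
Cₑ = (0.6455 − 0.2229) / 0.71 = 0.5952 mg/L.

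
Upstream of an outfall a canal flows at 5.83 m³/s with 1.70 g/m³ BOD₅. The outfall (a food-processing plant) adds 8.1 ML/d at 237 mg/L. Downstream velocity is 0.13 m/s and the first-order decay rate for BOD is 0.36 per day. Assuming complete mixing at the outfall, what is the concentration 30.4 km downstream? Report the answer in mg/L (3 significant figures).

8.1 ML/d = 0.09375 m³/s.
After complete mixing, C₀ = (0.09375·237 + 5.83·1.7) / 5.924 = 5.424 mg/L.
Travel time t = 3.04e+04 m / 0.13 m/s = 2.338e+05 s = 2.707 d.
C = 5.424·exp(−0.36·2.707) = 5.424·0.3774 = 2.047 mg/L.

2.05 mg/L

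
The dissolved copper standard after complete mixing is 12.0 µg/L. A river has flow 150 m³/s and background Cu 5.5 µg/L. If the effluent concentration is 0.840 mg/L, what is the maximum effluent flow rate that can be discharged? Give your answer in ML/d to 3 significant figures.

102 ML/d

5.5 µg/L = 0.0055 mg/L.
12.0 µg/L = 0.012 mg/L.
Mass balance at complete mixing: C_std·(Q_w + Q_r) = Q_w·C_e + Q_r·C_b.
Rearranging, Q_w = Q_r·(C_std − C_b)/(C_e − C_std) = 150·(0.012 − 0.0055) / (0.84 − 0.012) = 1.178 m³/s.
= 101.7 ML/d.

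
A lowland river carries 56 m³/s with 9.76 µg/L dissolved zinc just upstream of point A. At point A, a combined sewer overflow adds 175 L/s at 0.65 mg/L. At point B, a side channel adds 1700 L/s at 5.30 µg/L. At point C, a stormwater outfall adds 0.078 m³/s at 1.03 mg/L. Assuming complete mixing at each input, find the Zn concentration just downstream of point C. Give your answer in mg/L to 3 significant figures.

9.76 µg/L = 0.00976 mg/L.
175 L/s = 0.175 m³/s.
After input A: C = (56·0.00976 + 0.175·0.65) / 56.17 = 0.01175 mg/L.
1700 L/s = 1.7 m³/s.
5.30 µg/L = 0.0053 mg/L.
After input B: C = (56.17·0.01175 + 1.7·0.0053) / 57.88 = 0.01156 mg/L.
After input C: C = (57.88·0.01156 + 0.078·1.03) / 57.95 = 0.01294 mg/L.

0.0129 mg/L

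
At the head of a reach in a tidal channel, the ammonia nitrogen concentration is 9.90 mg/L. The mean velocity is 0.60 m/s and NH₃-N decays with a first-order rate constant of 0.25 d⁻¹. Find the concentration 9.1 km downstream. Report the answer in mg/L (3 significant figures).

Travel time t = 9.1 km / 0.60 m/s = 9100/0.60 = 1.517e+04 s = 0.1755 d.
First-order decay: C = 9.90·exp(−0.25·0.1755) = 9.90·0.9571 = 9.475 mg/L.

9.47 mg/L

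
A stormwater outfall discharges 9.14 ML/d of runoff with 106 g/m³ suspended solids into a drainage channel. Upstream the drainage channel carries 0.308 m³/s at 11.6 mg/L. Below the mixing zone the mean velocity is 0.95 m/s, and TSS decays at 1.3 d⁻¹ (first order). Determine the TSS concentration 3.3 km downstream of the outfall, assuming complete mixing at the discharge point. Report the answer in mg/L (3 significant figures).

33.9 mg/L

9.14 ML/d = 0.1058 m³/s.
After complete mixing, C₀ = (0.1058·106 + 0.308·11.6) / 0.4138 = 35.73 mg/L.
Travel time t = 3300 m / 0.95 m/s = 3474 s = 0.0402 d.
C = 35.73·exp(−1.3·0.0402) = 35.73·0.9491 = 33.91 mg/L.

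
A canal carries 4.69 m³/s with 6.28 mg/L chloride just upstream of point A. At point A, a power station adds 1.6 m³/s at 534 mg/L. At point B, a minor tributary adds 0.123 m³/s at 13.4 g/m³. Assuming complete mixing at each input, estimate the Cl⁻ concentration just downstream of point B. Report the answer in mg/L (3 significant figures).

138 mg/L

After input A: C = (4.69·6.28 + 1.6·534) / 6.29 = 140.5 mg/L.
After input B: C = (6.29·140.5 + 0.123·13.4) / 6.413 = 138.1 mg/L.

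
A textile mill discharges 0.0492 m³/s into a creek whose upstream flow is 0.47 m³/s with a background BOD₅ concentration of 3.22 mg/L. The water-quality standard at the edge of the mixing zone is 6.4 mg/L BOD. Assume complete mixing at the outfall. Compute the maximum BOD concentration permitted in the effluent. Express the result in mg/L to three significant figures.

Mass balance: 6.4·0.5192 = 0.0492·Cₑ + 0.47·3.22.
Cₑ = (3.323 − 1.513) / 0.0492 = 36.78 mg/L.

36.8 mg/L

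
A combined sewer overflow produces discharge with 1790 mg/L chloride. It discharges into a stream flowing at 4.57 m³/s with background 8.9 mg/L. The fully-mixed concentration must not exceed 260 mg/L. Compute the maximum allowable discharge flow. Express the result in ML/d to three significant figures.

64.8 ML/d

Mass balance at complete mixing: C_std·(Q_w + Q_r) = Q_w·C_e + Q_r·C_b.
Rearranging, Q_w = Q_r·(C_std − C_b)/(C_e − C_std) = 4.57·(260 − 8.9) / (1790 − 260) = 0.75 m³/s.
= 64.8 ML/d.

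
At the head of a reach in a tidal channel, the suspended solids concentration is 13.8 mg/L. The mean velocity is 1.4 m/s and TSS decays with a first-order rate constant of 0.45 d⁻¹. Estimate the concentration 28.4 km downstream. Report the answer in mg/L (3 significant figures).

Travel time t = 28.4 km / 1.4 m/s = 2.84e+04/1.4 = 2.029e+04 s = 0.2348 d.
First-order decay: C = 13.8·exp(−0.45·0.2348) = 13.8·0.8997 = 12.42 mg/L.

12.4 mg/L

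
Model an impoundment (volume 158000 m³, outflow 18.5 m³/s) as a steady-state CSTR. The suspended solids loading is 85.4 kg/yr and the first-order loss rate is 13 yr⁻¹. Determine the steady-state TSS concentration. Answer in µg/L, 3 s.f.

0.146 µg/L

Outflow Q = 18.5 m³/s × 3.156e+07 s/yr = 5.838e+08 m³/yr.
Steady-state CSTR mass balance: W = Q·C + k·V·C, so C = W/(Q + kV).
Q + kV = 5.838e+08 + 13·158000 = 5.859e+08 m³/yr.
C = 85.4/5.859e+08 = 1.458e-07 kg/m³ = 0.0001458 mg/L = 0.1458 µg/L.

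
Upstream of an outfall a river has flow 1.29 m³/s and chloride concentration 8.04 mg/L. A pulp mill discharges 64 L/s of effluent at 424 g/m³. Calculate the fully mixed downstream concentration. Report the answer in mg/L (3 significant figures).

64 L/s = 0.064 m³/s.
Conservation of mass across the mixing zone: C = (0.064·424 + 1.29·8.04) / (0.064 + 1.29) = 37.51/1.354 = 27.7 mg/L.

27.7 mg/L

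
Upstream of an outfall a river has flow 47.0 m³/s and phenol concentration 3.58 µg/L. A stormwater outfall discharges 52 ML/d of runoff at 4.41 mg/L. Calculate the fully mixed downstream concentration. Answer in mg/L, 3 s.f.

0.0593 mg/L

52 ML/d = 0.6019 m³/s.
3.58 µg/L = 0.00358 mg/L.
By mass balance at complete mixing, C = (0.6019·4.41 + 47·0.00358) / (0.6019 + 47) = 2.822/47.6 = 0.05929 mg/L.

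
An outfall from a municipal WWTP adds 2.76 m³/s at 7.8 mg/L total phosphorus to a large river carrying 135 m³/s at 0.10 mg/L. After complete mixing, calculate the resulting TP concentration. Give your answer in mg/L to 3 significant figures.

0.254 mg/L

By mass balance at complete mixing, C = (2.76·7.8 + 135·0.1) / (2.76 + 135) = 35.03/137.8 = 0.2543 mg/L.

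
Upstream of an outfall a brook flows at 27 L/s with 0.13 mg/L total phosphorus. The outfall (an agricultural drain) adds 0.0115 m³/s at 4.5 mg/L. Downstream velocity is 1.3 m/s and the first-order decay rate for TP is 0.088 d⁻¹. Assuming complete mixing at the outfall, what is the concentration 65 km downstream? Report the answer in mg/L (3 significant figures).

1.36 mg/L

27 L/s = 0.027 m³/s.
After complete mixing, C₀ = (0.0115·4.5 + 0.027·0.13) / 0.0385 = 1.435 mg/L.
Travel time t = 6.5e+04 m / 1.3 m/s = 5e+04 s = 0.5787 d.
C = 1.435·exp(−0.088·0.5787) = 1.435·0.9503 = 1.364 mg/L.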